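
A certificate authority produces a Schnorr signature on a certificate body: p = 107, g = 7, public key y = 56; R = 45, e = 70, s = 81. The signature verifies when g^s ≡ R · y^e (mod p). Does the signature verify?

does not verify

g^s mod p:
7^2 = 49
7^4 ≡ 49^2 = 2401 ≡ 47
7^8 ≡ 47^2 = 2209 ≡ 69
7^16 ≡ 69^2 = 4761 ≡ 53
7^32 ≡ 53^2 = 2809 ≡ 27
7^64 ≡ 27^2 = 729 ≡ 87
81 = 64 + 16 + 1, so 7^81 ≡ 87·53·7 ≡ 70 (mod 107)
R · y^e mod p:
56^2 = 3136 ≡ 33
56^4 ≡ 33^2 = 1089 ≡ 19
56^8 ≡ 19^2 = 361 ≡ 40
56^16 ≡ 40^2 = 1600 ≡ 102
56^32 ≡ 102^2 = 10404 ≡ 25
56^64 ≡ 25^2 = 625 ≡ 90
70 = 64 + 4 + 2, so 56^70 ≡ 90·19·33 ≡ 41 (mod 107)
45·41 = 1845 ≡ 26 (mod 107)
70 ≠ 26; the check fails.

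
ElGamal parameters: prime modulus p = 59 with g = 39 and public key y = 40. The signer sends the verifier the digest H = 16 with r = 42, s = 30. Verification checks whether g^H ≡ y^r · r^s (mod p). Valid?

yes

Left side g^H mod p:
39^2 = 1521 ≡ 46
39^4 ≡ 46^2 = 2116 ≡ 51
39^8 ≡ 51^2 = 2601 ≡ 5
39^16 ≡ 5^2 = 25
Right side y^r · r^s mod p:
40^2 = 1600 ≡ 7
40^4 ≡ 7^2 = 49
40^8 ≡ 49^2 = 2401 ≡ 41
40^16 ≡ 41^2 = 1681 ≡ 29
40^32 ≡ 29^2 = 841 ≡ 15
42 = 32 + 8 + 2, so 40^42 ≡ 15·41·7 ≡ 57 (mod 59)
42^2 = 1764 ≡ 53
42^4 ≡ 53^2 = 2809 ≡ 36
42^8 ≡ 36^2 = 1296 ≡ 57
42^16 ≡ 57^2 = 3249 ≡ 4
30 = 16 + 8 + 4 + 2, so 42^30 ≡ 4·57·36·53 ≡ 17 (mod 59)
57·17 = 969 ≡ 25 (mod 59)
25 ≡ 25 (mod 59), so the signature is genuine.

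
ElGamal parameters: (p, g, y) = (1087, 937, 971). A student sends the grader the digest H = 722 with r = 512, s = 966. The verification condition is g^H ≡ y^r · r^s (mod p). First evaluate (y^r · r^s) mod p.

971^2 = 942841 ≡ 412
971^4 ≡ 412^2 = 169744 ≡ 172
971^8 ≡ 172^2 = 29584 ≡ 235
971^16 ≡ 235^2 = 55225 ≡ 875
971^32 ≡ 875^2 = 765625 ≡ 377
971^64 ≡ 377^2 = 142129 ≡ 819
971^128 ≡ 819^2 = 670761 ≡ 82
971^256 ≡ 82^2 = 6724 ≡ 202
971^512 ≡ 202^2 = 40804 ≡ 585
512^2 = 262144 ≡ 177
512^4 ≡ 177^2 = 31329 ≡ 893
512^8 ≡ 893^2 = 797449 ≡ 678
512^16 ≡ 678^2 = 459684 ≡ 970
512^32 ≡ 970^2 = 940900 ≡ 645
512^64 ≡ 645^2 = 416025 ≡ 791
512^128 ≡ 791^2 = 625681 ≡ 656
512^256 ≡ 656^2 = 430336 ≡ 971
512^512 ≡ 971^2 = 942841 ≡ 412
966 = 512 + 256 + 128 + 64 + 4 + 2, so 512^966 ≡ 412·971·656·791·893·177 ≡ 64 (mod 1087)
y^r · r^s ≡ 585·64 = 37440 ≡ 482 (mod 1087)

482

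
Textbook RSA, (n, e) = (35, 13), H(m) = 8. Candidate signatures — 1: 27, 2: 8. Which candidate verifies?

Candidate 1: 27^2 = 729 ≡ 29; 27^4 ≡ 29^2 = 841 ≡ 1; 27^8 ≡ 1^2 = 1; 13 = 8 + 4 + 1, so 27^13 ≡ 1·1·27 ≡ 27 (mod 35)
Candidate 2: 8^2 = 64 ≡ 29; 8^4 ≡ 29^2 = 841 ≡ 1; 8^8 ≡ 1^2 = 1; 13 = 8 + 4 + 1, so 8^13 ≡ 1·1·8 ≡ 8 (mod 35)
  → matches H(m) = 8

2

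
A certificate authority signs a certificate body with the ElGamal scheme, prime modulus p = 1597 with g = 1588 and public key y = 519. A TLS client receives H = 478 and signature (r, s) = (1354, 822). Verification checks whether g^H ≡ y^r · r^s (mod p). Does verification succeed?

fails

Left side g^H mod p:
1588^2 = 2521744 ≡ 81
1588^4 ≡ 81^2 = 6561 ≡ 173
1588^8 ≡ 173^2 = 29929 ≡ 1183
1588^16 ≡ 1183^2 = 1399489 ≡ 517
1588^32 ≡ 517^2 = 267289 ≡ 590
1588^64 ≡ 590^2 = 348100 ≡ 1551
1588^128 ≡ 1551^2 = 2405601 ≡ 519
1588^256 ≡ 519^2 = 269361 ≡ 1065
478 = 256 + 128 + 64 + 16 + 8 + 4 + 2, so 1588^478 ≡ 1065·519·1551·517·1183·173·81 ≡ 729 (mod 1597)
Right side y^r · r^s mod p:
519^2 = 269361 ≡ 1065
519^4 ≡ 1065^2 = 1134225 ≡ 355
519^8 ≡ 355^2 = 126025 ≡ 1459
519^16 ≡ 1459^2 = 2128681 ≡ 1477
519^32 ≡ 1477^2 = 2181529 ≡ 27
519^64 ≡ 27^2 = 729
519^128 ≡ 729^2 = 531441 ≡ 1237
519^256 ≡ 1237^2 = 1530169 ≡ 243
519^512 ≡ 243^2 = 59049 ≡ 1557
519^1024 ≡ 1557^2 = 2424249 ≡ 3
1354 = 1024 + 256 + 64 + 8 + 2, so 519^1354 ≡ 3·243·729·1459·1065 ≡ 590 (mod 1597)
1354^2 = 1833316 ≡ 1557
1354^4 ≡ 1557^2 = 2424249 ≡ 3
1354^8 ≡ 3^2 = 9
1354^16 ≡ 9^2 = 81
1354^32 ≡ 81^2 = 6561 ≡ 173
1354^64 ≡ 173^2 = 29929 ≡ 1183
1354^128 ≡ 1183^2 = 1399489 ≡ 517
1354^256 ≡ 517^2 = 267289 ≡ 590
1354^512 ≡ 590^2 = 348100 ≡ 1551
822 = 512 + 256 + 32 + 16 + 4 + 2, so 1354^822 ≡ 1551·590·173·81·3·1557 ≡ 729 (mod 1597)
590·729 = 430110 ≡ 517 (mod 1597)
729 ≠ 517, so verification fails.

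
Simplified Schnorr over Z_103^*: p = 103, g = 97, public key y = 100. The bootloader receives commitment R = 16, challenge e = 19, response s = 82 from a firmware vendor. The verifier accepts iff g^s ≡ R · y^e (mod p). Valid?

g^s mod p:
97^82 mod 103 = 16
R · y^e mod p:
100^19 mod 103 = 9
16·9 = 144 ≡ 41 (mod 103)
16 ≠ 41; the check fails.

no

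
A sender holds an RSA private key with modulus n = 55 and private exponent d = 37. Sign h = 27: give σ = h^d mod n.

h^2 ≡ 27^2 = 729 ≡ 14
h^4 ≡ 14^2 = 196 ≡ 31
h^8 ≡ 31^2 = 961 ≡ 26
h^16 ≡ 26^2 = 676 ≡ 16
h^32 ≡ 16^2 = 256 ≡ 36
37 = 32 + 4 + 1, so h^37 ≡ 36·31·27 ≡ 47 (mod 55)

47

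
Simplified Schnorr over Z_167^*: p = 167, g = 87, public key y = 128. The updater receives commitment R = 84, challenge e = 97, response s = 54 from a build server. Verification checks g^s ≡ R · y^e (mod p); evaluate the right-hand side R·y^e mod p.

18

128^2 = 16384 ≡ 18
128^4 ≡ 18^2 = 324 ≡ 157
128^8 ≡ 157^2 = 24649 ≡ 100
128^16 ≡ 100^2 = 10000 ≡ 147
128^32 ≡ 147^2 = 21609 ≡ 66
128^64 ≡ 66^2 = 4356 ≡ 14
97 = 64 + 32 + 1, so 128^97 ≡ 14·66·128 ≡ 36 (mod 167)
R · y^e ≡ 84·36 = 3024 ≡ 18 (mod 167)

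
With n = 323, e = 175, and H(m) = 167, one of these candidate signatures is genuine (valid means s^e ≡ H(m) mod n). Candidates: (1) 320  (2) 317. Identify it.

Candidate 1: 320^2 = 102400 ≡ 9; 320^4 ≡ 9^2 = 81; 320^8 ≡ 81^2 = 6561 ≡ 101; 320^16 ≡ 101^2 = 10201 ≡ 188; 320^32 ≡ 188^2 = 35344 ≡ 137; 320^64 ≡ 137^2 = 18769 ≡ 35; 320^128 ≡ 35^2 = 1225 ≡ 256; 175 = 128 + 32 + 8 + 4 + 2 + 1, so 320^175 ≡ 256·137·101·81·9·320 ≡ 62 (mod 323)
Candidate 2: 317^2 = 100489 ≡ 36; 317^4 ≡ 36^2 = 1296 ≡ 4; 317^8 ≡ 4^2 = 16; 317^16 ≡ 16^2 = 256; 317^32 ≡ 256^2 = 65536 ≡ 290; 317^64 ≡ 290^2 = 84100 ≡ 120; 317^128 ≡ 120^2 = 14400 ≡ 188; 175 = 128 + 32 + 8 + 4 + 2 + 1, so 317^175 ≡ 188·290·16·4·36·317 ≡ 167 (mod 323)
  → matches H(m) = 167

2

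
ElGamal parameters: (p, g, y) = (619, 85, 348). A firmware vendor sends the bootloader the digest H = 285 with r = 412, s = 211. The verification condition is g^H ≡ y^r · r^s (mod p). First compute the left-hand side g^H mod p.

219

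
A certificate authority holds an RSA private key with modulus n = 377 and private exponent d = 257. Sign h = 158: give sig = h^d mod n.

Squares mod 377: h^1≡158, h^2≡82, h^4≡315, h^8≡74, h^16≡198, h^32≡373, h^64≡16, h^128≡256, h^256≡315
257 = 256 + 1, so h^257 ≡ 315·158 ≡ 6 (mod 377)

6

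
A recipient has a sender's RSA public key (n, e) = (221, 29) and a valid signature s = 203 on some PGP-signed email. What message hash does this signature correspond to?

s^29 mod 221 = 203

203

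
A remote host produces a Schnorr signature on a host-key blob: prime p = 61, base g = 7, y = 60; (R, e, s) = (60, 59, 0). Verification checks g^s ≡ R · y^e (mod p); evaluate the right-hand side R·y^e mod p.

1

60^2 = 3600 ≡ 1
60^4 ≡ 1^2 = 1
60^8 ≡ 1^2 = 1
60^16 ≡ 1^2 = 1
60^32 ≡ 1^2 = 1
59 = 32 + 16 + 8 + 2 + 1, so 60^59 ≡ 1·1·1·1·60 ≡ 60 (mod 61)
R · y^e ≡ 60·60 = 3600 ≡ 1 (mod 61)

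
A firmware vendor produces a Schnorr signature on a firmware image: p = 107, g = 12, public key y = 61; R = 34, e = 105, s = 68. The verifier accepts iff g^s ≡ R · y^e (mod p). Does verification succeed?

g^s mod p:
Squares mod 107: 12^1≡12, 12^2≡37, 12^4≡85, 12^8≡56, 12^16≡33, 12^32≡19, 12^64≡40
68 = 64 + 4, so 12^68 ≡ 40·85 ≡ 83 (mod 107)
R · y^e mod p:
Squares mod 107: 61^1≡61, 61^2≡83, 61^4≡41, 61^8≡76, 61^16≡105, 61^32≡4, 61^64≡16
105 = 64 + 32 + 8 + 1, so 61^105 ≡ 16·4·76·61 ≡ 100 (mod 107)
34·100 = 3400 ≡ 83 (mod 107)
83 ≡ 83 (mod 107); signature holds.

passes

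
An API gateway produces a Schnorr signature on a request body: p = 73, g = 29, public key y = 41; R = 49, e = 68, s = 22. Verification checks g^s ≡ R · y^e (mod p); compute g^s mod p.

29^22 mod 73 = 67

67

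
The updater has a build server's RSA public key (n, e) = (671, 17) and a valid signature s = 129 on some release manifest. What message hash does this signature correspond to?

112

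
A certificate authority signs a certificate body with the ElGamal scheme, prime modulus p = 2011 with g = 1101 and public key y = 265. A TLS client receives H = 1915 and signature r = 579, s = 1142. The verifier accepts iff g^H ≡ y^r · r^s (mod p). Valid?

yes

Left side g^H mod p:
1101^2 = 1212201 ≡ 1579
1101^4 ≡ 1579^2 = 2493241 ≡ 1612
1101^8 ≡ 1612^2 = 2598544 ≡ 332
1101^16 ≡ 332^2 = 110224 ≡ 1630
1101^32 ≡ 1630^2 = 2656900 ≡ 369
1101^64 ≡ 369^2 = 136161 ≡ 1424
1101^128 ≡ 1424^2 = 2027776 ≡ 688
1101^256 ≡ 688^2 = 473344 ≡ 759
1101^512 ≡ 759^2 = 576081 ≡ 935
1101^1024 ≡ 935^2 = 874225 ≡ 1451
1915 = 1024 + 512 + 256 + 64 + 32 + 16 + 8 + 2 + 1, so 1101^1915 ≡ 1451·935·759·1424·369·1630·332·1579·1101 ≡ 1786 (mod 2011)
Right side y^r · r^s mod p:
265^2 = 70225 ≡ 1851
265^4 ≡ 1851^2 = 3426201 ≡ 1468
265^8 ≡ 1468^2 = 2155024 ≡ 1243
265^16 ≡ 1243^2 = 1545049 ≡ 601
265^32 ≡ 601^2 = 361201 ≡ 1232
265^64 ≡ 1232^2 = 1517824 ≡ 1530
265^128 ≡ 1530^2 = 2340900 ≡ 96
265^256 ≡ 96^2 = 9216 ≡ 1172
265^512 ≡ 1172^2 = 1373584 ≡ 71
579 = 512 + 64 + 2 + 1, so 265^579 ≡ 71·1530·1851·265 ≡ 1960 (mod 2011)
579^2 = 335241 ≡ 1415
579^4 ≡ 1415^2 = 2002225 ≡ 1280
579^8 ≡ 1280^2 = 1638400 ≡ 1446
579^16 ≡ 1446^2 = 2090916 ≡ 1487
579^32 ≡ 1487^2 = 2211169 ≡ 1080
579^64 ≡ 1080^2 = 1166400 ≡ 20
579^128 ≡ 20^2 = 400
579^256 ≡ 400^2 = 160000 ≡ 1131
579^512 ≡ 1131^2 = 1279161 ≡ 165
579^1024 ≡ 165^2 = 27225 ≡ 1082
1142 = 1024 + 64 + 32 + 16 + 4 + 2, so 579^1142 ≡ 1082·20·1080·1487·1280·1415 ≡ 241 (mod 2011)
1960·241 = 472360 ≡ 1786 (mod 2011)
1786 ≡ 1786 (mod 2011), so the signature is genuine.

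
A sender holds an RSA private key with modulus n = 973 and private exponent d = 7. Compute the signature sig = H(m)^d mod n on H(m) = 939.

365

Squares mod 973: (H(m))^1≡939, (H(m))^2≡183, (H(m))^4≡407
7 = 4 + 2 + 1, so (H(m))^7 ≡ 407·183·939 ≡ 365 (mod 973)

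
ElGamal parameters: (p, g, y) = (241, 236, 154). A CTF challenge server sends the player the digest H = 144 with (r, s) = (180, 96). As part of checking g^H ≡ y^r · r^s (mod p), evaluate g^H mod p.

98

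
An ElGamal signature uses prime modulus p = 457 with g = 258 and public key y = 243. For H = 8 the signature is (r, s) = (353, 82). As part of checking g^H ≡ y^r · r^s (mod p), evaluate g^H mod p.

258^2 = 66564 ≡ 299
258^4 ≡ 299^2 = 89401 ≡ 286
258^8 ≡ 286^2 = 81796 ≡ 450

450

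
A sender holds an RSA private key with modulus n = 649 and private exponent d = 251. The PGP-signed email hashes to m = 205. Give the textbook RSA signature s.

m^251 mod 649 = 51

51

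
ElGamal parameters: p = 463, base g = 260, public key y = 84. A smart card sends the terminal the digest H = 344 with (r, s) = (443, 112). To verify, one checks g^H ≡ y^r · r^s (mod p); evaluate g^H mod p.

417

260^2 = 67600 ≡ 2
260^4 ≡ 2^2 = 4
260^8 ≡ 4^2 = 16
260^16 ≡ 16^2 = 256
260^32 ≡ 256^2 = 65536 ≡ 253
260^64 ≡ 253^2 = 64009 ≡ 115
260^128 ≡ 115^2 = 13225 ≡ 261
260^256 ≡ 261^2 = 68121 ≡ 60
344 = 256 + 64 + 16 + 8, so 260^344 ≡ 60·115·256·16 ≡ 417 (mod 463)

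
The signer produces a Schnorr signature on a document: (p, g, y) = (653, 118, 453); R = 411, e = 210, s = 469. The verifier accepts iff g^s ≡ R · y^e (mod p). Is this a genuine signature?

g^s mod p:
118^2 = 13924 ≡ 211
118^4 ≡ 211^2 = 44521 ≡ 117
118^8 ≡ 117^2 = 13689 ≡ 629
118^16 ≡ 629^2 = 395641 ≡ 576
118^32 ≡ 576^2 = 331776 ≡ 52
118^64 ≡ 52^2 = 2704 ≡ 92
118^128 ≡ 92^2 = 8464 ≡ 628
118^256 ≡ 628^2 = 394384 ≡ 625
469 = 256 + 128 + 64 + 16 + 4 + 1, so 118^469 ≡ 625·628·92·576·117·118 ≡ 443 (mod 653)
R · y^e mod p:
453^2 = 205209 ≡ 167
453^4 ≡ 167^2 = 27889 ≡ 463
453^8 ≡ 463^2 = 214369 ≡ 185
453^16 ≡ 185^2 = 34225 ≡ 269
453^32 ≡ 269^2 = 72361 ≡ 531
453^64 ≡ 531^2 = 281961 ≡ 518
453^128 ≡ 518^2 = 268324 ≡ 594
210 = 128 + 64 + 16 + 2, so 453^210 ≡ 594·518·269·167 ≡ 345 (mod 653)
411·345 = 141795 ≡ 94 (mod 653)
443 ≠ 94; the check fails.

forged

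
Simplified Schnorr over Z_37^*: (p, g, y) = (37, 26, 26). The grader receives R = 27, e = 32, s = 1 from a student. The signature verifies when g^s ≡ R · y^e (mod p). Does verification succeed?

g^s mod p:
26^1 mod 37 = 26
R · y^e mod p:
26^2 = 676 ≡ 10
26^4 ≡ 10^2 = 100 ≡ 26
26^8 ≡ 26^2 = 676 ≡ 10
26^16 ≡ 10^2 = 100 ≡ 26
26^32 ≡ 26^2 = 676 ≡ 10
27·10 = 270 ≡ 11 (mod 37)
26 ≠ 11; the check fails.

fails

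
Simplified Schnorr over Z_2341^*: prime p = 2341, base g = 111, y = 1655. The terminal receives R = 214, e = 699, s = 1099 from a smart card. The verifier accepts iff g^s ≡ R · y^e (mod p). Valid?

g^s mod p:
111^1099 mod 2341 = 1214
R · y^e mod p:
1655^699 mod 2341 = 1854
214·1854 = 396756 ≡ 1127 (mod 2341)
1214 ≠ 1127; the check fails.

no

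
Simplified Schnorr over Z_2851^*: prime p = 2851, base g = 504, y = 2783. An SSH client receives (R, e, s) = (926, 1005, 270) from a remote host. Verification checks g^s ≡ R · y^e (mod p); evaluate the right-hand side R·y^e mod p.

Squares mod 2851: 2783^1≡2783, 2783^2≡1773, 2783^4≡1727, 2783^8≡383, 2783^16≡1288, 2783^32≡2513, 2783^64≡204, 2783^128≡1702, 2783^256≡188, 2783^512≡1132
1005 = 512 + 256 + 128 + 64 + 32 + 8 + 4 + 1, so 2783^1005 ≡ 1132·188·1702·204·2513·383·1727·2783 ≡ 729 (mod 2851)
R · y^e ≡ 926·729 = 675054 ≡ 2218 (mod 2851)

2218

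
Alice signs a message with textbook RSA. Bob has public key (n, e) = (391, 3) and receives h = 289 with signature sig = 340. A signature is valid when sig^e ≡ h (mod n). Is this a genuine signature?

Squares mod 391: sig^1≡340, sig^2≡255
3 = 2 + 1, so sig^3 ≡ 255·340 ≡ 289 (mod 391)
289 = h, so the signature checks out.

genuine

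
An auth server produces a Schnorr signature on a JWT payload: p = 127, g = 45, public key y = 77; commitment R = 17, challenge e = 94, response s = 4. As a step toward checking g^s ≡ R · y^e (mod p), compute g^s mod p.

49

Squares mod 127: 45^1≡45, 45^2≡120, 45^4≡49
45^4 ≡ 49 (mod 127)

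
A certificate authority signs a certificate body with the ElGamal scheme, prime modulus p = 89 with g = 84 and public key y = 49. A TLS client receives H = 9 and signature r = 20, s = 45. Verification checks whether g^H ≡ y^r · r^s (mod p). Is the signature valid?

invalid

Left side g^H mod p:
Squares mod 89: 84^1≡84, 84^2≡25, 84^4≡2, 84^8≡4
9 = 8 + 1, so 84^9 ≡ 4·84 ≡ 69 (mod 89)
Right side y^r · r^s mod p:
Squares mod 89: 49^1≡49, 49^2≡87, 49^4≡4, 49^8≡16, 49^16≡78
20 = 16 + 4, so 49^20 ≡ 78·4 ≡ 45 (mod 89)
Squares mod 89: 20^1≡20, 20^2≡44, 20^4≡67, 20^8≡39, 20^16≡8, 20^32≡64
45 = 32 + 8 + 4 + 1, so 20^45 ≡ 64·39·67·20 ≡ 20 (mod 89)
45·20 = 900 ≡ 10 (mod 89)
69 ≠ 10, so verification fails.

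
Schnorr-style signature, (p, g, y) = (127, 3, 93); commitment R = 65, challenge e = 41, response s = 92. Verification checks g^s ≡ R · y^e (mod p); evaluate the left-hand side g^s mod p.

72

Squares mod 127: 3^1≡3, 3^2≡9, 3^4≡81, 3^8≡84, 3^16≡71, 3^32≡88, 3^64≡124
92 = 64 + 16 + 8 + 4, so 3^92 ≡ 124·71·84·81 ≡ 72 (mod 127)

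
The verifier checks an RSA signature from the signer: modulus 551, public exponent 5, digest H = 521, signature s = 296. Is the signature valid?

invalid

s^2 ≡ 296^2 = 87616 ≡ 7
s^4 ≡ 7^2 = 49
5 = 4 + 1, so s^5 ≡ 49·296 ≡ 178 (mod 551)
178 ≠ 521, so verification fails.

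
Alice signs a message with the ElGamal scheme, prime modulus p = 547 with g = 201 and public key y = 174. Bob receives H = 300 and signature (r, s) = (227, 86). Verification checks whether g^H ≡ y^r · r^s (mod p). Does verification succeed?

Left side g^H mod p:
201^2 = 40401 ≡ 470
201^4 ≡ 470^2 = 220900 ≡ 459
201^8 ≡ 459^2 = 210681 ≡ 86
201^16 ≡ 86^2 = 7396 ≡ 285
201^32 ≡ 285^2 = 81225 ≡ 269
201^64 ≡ 269^2 = 72361 ≡ 157
201^128 ≡ 157^2 = 24649 ≡ 34
201^256 ≡ 34^2 = 1156 ≡ 62
300 = 256 + 32 + 8 + 4, so 201^300 ≡ 62·269·86·459 ≡ 52 (mod 547)
Right side y^r · r^s mod p:
174^2 = 30276 ≡ 191
174^4 ≡ 191^2 = 36481 ≡ 379
174^8 ≡ 379^2 = 143641 ≡ 327
174^16 ≡ 327^2 = 106929 ≡ 264
174^32 ≡ 264^2 = 69696 ≡ 227
174^64 ≡ 227^2 = 51529 ≡ 111
174^128 ≡ 111^2 = 12321 ≡ 287
227 = 128 + 64 + 32 + 2 + 1, so 174^227 ≡ 287·111·227·191·174 ≡ 336 (mod 547)
227^2 = 51529 ≡ 111
227^4 ≡ 111^2 = 12321 ≡ 287
227^8 ≡ 287^2 = 82369 ≡ 319
227^16 ≡ 319^2 = 101761 ≡ 19
227^32 ≡ 19^2 = 361
227^64 ≡ 361^2 = 130321 ≡ 135
86 = 64 + 16 + 4 + 2, so 227^86 ≡ 135·19·287·111 ≡ 157 (mod 547)
336·157 = 52752 ≡ 240 (mod 547)
52 ≠ 240, so verification fails.

fails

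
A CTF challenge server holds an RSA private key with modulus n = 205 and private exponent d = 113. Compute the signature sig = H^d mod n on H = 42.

H^2 ≡ 42^2 = 1764 ≡ 124
H^4 ≡ 124^2 = 15376 ≡ 1
H^8 ≡ 1^2 = 1
H^16 ≡ 1^2 = 1
H^32 ≡ 1^2 = 1
H^64 ≡ 1^2 = 1
113 = 64 + 32 + 16 + 1, so H^113 ≡ 1·1·1·42 ≡ 42 (mod 205)

42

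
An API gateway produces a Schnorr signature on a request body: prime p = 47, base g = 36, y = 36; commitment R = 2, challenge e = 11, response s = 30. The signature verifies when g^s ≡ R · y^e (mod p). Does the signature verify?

verifies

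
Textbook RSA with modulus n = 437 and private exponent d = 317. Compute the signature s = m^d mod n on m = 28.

m^2 ≡ 28^2 = 784 ≡ 347
m^4 ≡ 347^2 = 120409 ≡ 234
m^8 ≡ 234^2 = 54756 ≡ 131
m^16 ≡ 131^2 = 17161 ≡ 118
m^32 ≡ 118^2 = 13924 ≡ 377
m^64 ≡ 377^2 = 142129 ≡ 104
m^128 ≡ 104^2 = 10816 ≡ 328
m^256 ≡ 328^2 = 107584 ≡ 82
317 = 256 + 32 + 16 + 8 + 4 + 1, so m^317 ≡ 82·377·118·131·234·28 ≡ 195 (mod 437)

195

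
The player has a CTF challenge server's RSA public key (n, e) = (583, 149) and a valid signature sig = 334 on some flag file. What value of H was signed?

sig^2 ≡ 334^2 = 111556 ≡ 203
sig^4 ≡ 203^2 = 41209 ≡ 399
sig^8 ≡ 399^2 = 159201 ≡ 42
sig^16 ≡ 42^2 = 1764 ≡ 15
sig^32 ≡ 15^2 = 225
sig^64 ≡ 225^2 = 50625 ≡ 487
sig^128 ≡ 487^2 = 237169 ≡ 471
149 = 128 + 16 + 4 + 1, so sig^149 ≡ 471·15·399·334 ≡ 278 (mod 583)

278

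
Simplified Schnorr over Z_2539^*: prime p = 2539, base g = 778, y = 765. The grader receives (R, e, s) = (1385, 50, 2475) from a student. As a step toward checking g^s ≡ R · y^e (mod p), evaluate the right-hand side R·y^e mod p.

1585

765^2 = 585225 ≡ 1255
765^4 ≡ 1255^2 = 1575025 ≡ 845
765^8 ≡ 845^2 = 714025 ≡ 566
765^16 ≡ 566^2 = 320356 ≡ 442
765^32 ≡ 442^2 = 195364 ≡ 2400
50 = 32 + 16 + 2, so 765^50 ≡ 2400·442·1255 ≡ 2201 (mod 2539)
R · y^e ≡ 1385·2201 = 3048385 ≡ 1585 (mod 2539)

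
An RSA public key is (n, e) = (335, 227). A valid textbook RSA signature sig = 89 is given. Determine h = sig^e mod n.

14

sig^2 ≡ 89^2 = 7921 ≡ 216
sig^4 ≡ 216^2 = 46656 ≡ 91
sig^8 ≡ 91^2 = 8281 ≡ 241
sig^16 ≡ 241^2 = 58081 ≡ 126
sig^32 ≡ 126^2 = 15876 ≡ 131
sig^64 ≡ 131^2 = 17161 ≡ 76
sig^128 ≡ 76^2 = 5776 ≡ 81
227 = 128 + 64 + 32 + 2 + 1, so sig^227 ≡ 81·76·131·216·89 ≡ 14 (mod 335)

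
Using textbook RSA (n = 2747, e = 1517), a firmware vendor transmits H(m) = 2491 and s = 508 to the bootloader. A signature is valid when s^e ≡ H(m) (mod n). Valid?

s^2 ≡ 508^2 = 258064 ≡ 2593
s^4 ≡ 2593^2 = 6723649 ≡ 1740
s^8 ≡ 1740^2 = 3027600 ≡ 406
s^16 ≡ 406^2 = 164836 ≡ 16
s^32 ≡ 16^2 = 256
s^64 ≡ 256^2 = 65536 ≡ 2355
s^128 ≡ 2355^2 = 5546025 ≡ 2579
s^256 ≡ 2579^2 = 6651241 ≡ 754
s^512 ≡ 754^2 = 568516 ≡ 2634
s^1024 ≡ 2634^2 = 6937956 ≡ 1781
1517 = 1024 + 256 + 128 + 64 + 32 + 8 + 4 + 1, so s^1517 ≡ 1781·754·2579·2355·256·406·1740·508 ≡ 256 (mod 2747)
256 ≠ 2491, so verification fails.

no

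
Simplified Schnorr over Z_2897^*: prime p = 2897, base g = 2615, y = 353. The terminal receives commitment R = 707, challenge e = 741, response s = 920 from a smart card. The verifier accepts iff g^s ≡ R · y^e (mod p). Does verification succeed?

passes

g^s mod p:
2615^920 mod 2897 = 257
R · y^e mod p:
353^741 mod 2897 = 279
707·279 = 197253 ≡ 257 (mod 2897)
257 ≡ 257 (mod 2897); signature holds.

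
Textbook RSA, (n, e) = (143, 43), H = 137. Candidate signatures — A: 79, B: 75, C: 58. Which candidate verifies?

C

Candidate A: Squares mod 143: 79^1≡79, 79^2≡92, 79^4≡27, 79^8≡14, 79^16≡53, 79^32≡92; 43 = 32 + 8 + 2 + 1, so 79^43 ≡ 92·14·92·79 ≡ 118 (mod 143)
Candidate B: Squares mod 143: 75^1≡75, 75^2≡48, 75^4≡16, 75^8≡113, 75^16≡42, 75^32≡48; 43 = 32 + 8 + 2 + 1, so 75^43 ≡ 48·113·48·75 ≡ 36 (mod 143)
Candidate C: Squares mod 143: 58^1≡58, 58^2≡75, 58^4≡48, 58^8≡16, 58^16≡113, 58^32≡42; 43 = 32 + 8 + 2 + 1, so 58^43 ≡ 42·16·75·58 ≡ 137 (mod 143)
  → matches H = 137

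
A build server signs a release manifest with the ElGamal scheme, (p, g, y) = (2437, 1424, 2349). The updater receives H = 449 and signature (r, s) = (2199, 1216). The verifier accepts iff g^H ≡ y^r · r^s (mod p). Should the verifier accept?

reject

Left side g^H mod p:
1424^2 = 2027776 ≡ 192
1424^4 ≡ 192^2 = 36864 ≡ 309
1424^8 ≡ 309^2 = 95481 ≡ 438
1424^16 ≡ 438^2 = 191844 ≡ 1758
1424^32 ≡ 1758^2 = 3090564 ≡ 448
1424^64 ≡ 448^2 = 200704 ≡ 870
1424^128 ≡ 870^2 = 756900 ≡ 1430
1424^256 ≡ 1430^2 = 2044900 ≡ 257
449 = 256 + 128 + 64 + 1, so 1424^449 ≡ 257·1430·870·1424 ≡ 2370 (mod 2437)
Right side y^r · r^s mod p:
2349^2 = 5517801 ≡ 433
2349^4 ≡ 433^2 = 187489 ≡ 2277
2349^8 ≡ 2277^2 = 5184729 ≡ 1230
2349^16 ≡ 1230^2 = 1512900 ≡ 1960
2349^32 ≡ 1960^2 = 3841600 ≡ 888
2349^64 ≡ 888^2 = 788544 ≡ 1393
2349^128 ≡ 1393^2 = 1940449 ≡ 597
2349^256 ≡ 597^2 = 356409 ≡ 607
2349^512 ≡ 607^2 = 368449 ≡ 462
2349^1024 ≡ 462^2 = 213444 ≡ 1425
2349^2048 ≡ 1425^2 = 2030625 ≡ 604
2199 = 2048 + 128 + 16 + 4 + 2 + 1, so 2349^2199 ≡ 604·597·1960·2277·433·2349 ≡ 607 (mod 2437)
2199^2 = 4835601 ≡ 593
2199^4 ≡ 593^2 = 351649 ≡ 721
2199^8 ≡ 721^2 = 519841 ≡ 760
2199^16 ≡ 760^2 = 577600 ≡ 31
2199^32 ≡ 31^2 = 961
2199^64 ≡ 961^2 = 923521 ≡ 2335
2199^128 ≡ 2335^2 = 5452225 ≡ 656
2199^256 ≡ 656^2 = 430336 ≡ 1424
2199^512 ≡ 1424^2 = 2027776 ≡ 192
2199^1024 ≡ 192^2 = 36864 ≡ 309
1216 = 1024 + 128 + 64, so 2199^1216 ≡ 309·656·2335 ≡ 2137 (mod 2437)
607·2137 = 1297159 ≡ 675 (mod 2437)
2370 ≠ 675, so verification fails.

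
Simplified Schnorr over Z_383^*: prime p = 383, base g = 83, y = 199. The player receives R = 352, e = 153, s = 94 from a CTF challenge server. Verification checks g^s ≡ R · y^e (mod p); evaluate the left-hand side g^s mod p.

83^2 = 6889 ≡ 378
83^4 ≡ 378^2 = 142884 ≡ 25
83^8 ≡ 25^2 = 625 ≡ 242
83^16 ≡ 242^2 = 58564 ≡ 348
83^32 ≡ 348^2 = 121104 ≡ 76
83^64 ≡ 76^2 = 5776 ≡ 31
94 = 64 + 16 + 8 + 4 + 2, so 83^94 ≡ 31·348·242·25·378 ≡ 65 (mod 383)

65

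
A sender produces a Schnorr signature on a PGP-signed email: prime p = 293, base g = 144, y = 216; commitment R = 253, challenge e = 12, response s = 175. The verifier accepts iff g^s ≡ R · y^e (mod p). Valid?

g^s mod p:
144^2 = 20736 ≡ 226
144^4 ≡ 226^2 = 51076 ≡ 94
144^8 ≡ 94^2 = 8836 ≡ 46
144^16 ≡ 46^2 = 2116 ≡ 65
144^32 ≡ 65^2 = 4225 ≡ 123
144^64 ≡ 123^2 = 15129 ≡ 186
144^128 ≡ 186^2 = 34596 ≡ 22
175 = 128 + 32 + 8 + 4 + 2 + 1, so 144^175 ≡ 22·123·46·94·226·144 ≡ 257 (mod 293)
R · y^e mod p:
216^2 = 46656 ≡ 69
216^4 ≡ 69^2 = 4761 ≡ 73
216^8 ≡ 73^2 = 5329 ≡ 55
12 = 8 + 4, so 216^12 ≡ 55·73 ≡ 206 (mod 293)
253·206 = 52118 ≡ 257 (mod 293)
257 ≡ 257 (mod 293); signature holds.

yes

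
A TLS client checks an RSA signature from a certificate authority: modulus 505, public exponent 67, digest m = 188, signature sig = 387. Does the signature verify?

verifies

sig^2 ≡ 387^2 = 149769 ≡ 289
sig^4 ≡ 289^2 = 83521 ≡ 196
sig^8 ≡ 196^2 = 38416 ≡ 36
sig^16 ≡ 36^2 = 1296 ≡ 286
sig^32 ≡ 286^2 = 81796 ≡ 491
sig^64 ≡ 491^2 = 241081 ≡ 196
67 = 64 + 2 + 1, so sig^67 ≡ 196·289·387 ≡ 188 (mod 505)
Since 188 equals the digest 188, verification succeeds.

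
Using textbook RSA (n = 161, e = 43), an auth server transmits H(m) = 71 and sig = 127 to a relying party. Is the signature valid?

sig^2 ≡ 127^2 = 16129 ≡ 29
sig^4 ≡ 29^2 = 841 ≡ 36
sig^8 ≡ 36^2 = 1296 ≡ 8
sig^16 ≡ 8^2 = 64
sig^32 ≡ 64^2 = 4096 ≡ 71
43 = 32 + 8 + 2 + 1, so sig^43 ≡ 71·8·29·127 ≡ 71 (mod 161)
71 = H(m), so the signature checks out.

valid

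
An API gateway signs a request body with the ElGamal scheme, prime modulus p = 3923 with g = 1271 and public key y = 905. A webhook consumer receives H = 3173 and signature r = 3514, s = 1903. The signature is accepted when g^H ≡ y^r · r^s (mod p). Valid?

yes

Left side g^H mod p:
1271^2 = 1615441 ≡ 3088
1271^4 ≡ 3088^2 = 9535744 ≡ 2854
1271^8 ≡ 2854^2 = 8145316 ≡ 1168
1271^16 ≡ 1168^2 = 1364224 ≡ 2943
1271^32 ≡ 2943^2 = 8661249 ≡ 3188
1271^64 ≡ 3188^2 = 10163344 ≡ 2774
1271^128 ≡ 2774^2 = 7695076 ≡ 2073
1271^256 ≡ 2073^2 = 4297329 ≡ 1644
1271^512 ≡ 1644^2 = 2702736 ≡ 3712
1271^1024 ≡ 3712^2 = 13778944 ≡ 1368
1271^2048 ≡ 1368^2 = 1871424 ≡ 153
3173 = 2048 + 1024 + 64 + 32 + 4 + 1, so 1271^3173 ≡ 153·1368·2774·3188·2854·1271 ≡ 2698 (mod 3923)
Right side y^r · r^s mod p:
905^2 = 819025 ≡ 3041
905^4 ≡ 3041^2 = 9247681 ≡ 1170
905^8 ≡ 1170^2 = 1368900 ≡ 3696
905^16 ≡ 3696^2 = 13660416 ≡ 530
905^32 ≡ 530^2 = 280900 ≡ 2367
905^64 ≡ 2367^2 = 5602689 ≡ 645
905^128 ≡ 645^2 = 416025 ≡ 187
905^256 ≡ 187^2 = 34969 ≡ 3585
905^512 ≡ 3585^2 = 12852225 ≡ 477
905^1024 ≡ 477^2 = 227529 ≡ 3918
905^2048 ≡ 3918^2 = 15350724 ≡ 25
3514 = 2048 + 1024 + 256 + 128 + 32 + 16 + 8 + 2, so 905^3514 ≡ 25·3918·3585·187·2367·530·3696·3041 ≡ 2758 (mod 3923)
3514^2 = 12348196 ≡ 2515
3514^4 ≡ 2515^2 = 6325225 ≡ 1349
3514^8 ≡ 1349^2 = 1819801 ≡ 3452
3514^16 ≡ 3452^2 = 11916304 ≡ 2153
3514^32 ≡ 2153^2 = 4635409 ≡ 2346
3514^64 ≡ 2346^2 = 5503716 ≡ 3670
3514^128 ≡ 3670^2 = 13468900 ≡ 1241
3514^256 ≡ 1241^2 = 1540081 ≡ 2265
3514^512 ≡ 2265^2 = 5130225 ≡ 2864
3514^1024 ≡ 2864^2 = 8202496 ≡ 3426
1903 = 1024 + 512 + 256 + 64 + 32 + 8 + 4 + 2 + 1, so 3514^1903 ≡ 3426·2864·2265·3670·2346·3452·1349·2515·3514 ≡ 2897 (mod 3923)
2758·2897 = 7989926 ≡ 2698 (mod 3923)
2698 ≡ 2698 (mod 3923), so the signature is genuine.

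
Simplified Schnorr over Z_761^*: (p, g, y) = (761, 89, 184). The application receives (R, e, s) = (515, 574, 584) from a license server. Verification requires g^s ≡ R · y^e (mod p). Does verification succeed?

g^s mod p:
89^584 mod 761 = 20
R · y^e mod p:
184^574 mod 761 = 643
515·643 = 331145 ≡ 110 (mod 761)
20 ≠ 110; the check fails.

fails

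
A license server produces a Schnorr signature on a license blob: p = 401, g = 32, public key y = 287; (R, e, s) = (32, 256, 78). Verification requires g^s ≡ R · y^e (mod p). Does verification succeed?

fails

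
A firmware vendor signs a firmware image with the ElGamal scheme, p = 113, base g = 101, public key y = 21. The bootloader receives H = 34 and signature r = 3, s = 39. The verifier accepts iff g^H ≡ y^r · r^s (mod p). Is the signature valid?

valid

Left side g^H mod p:
Squares mod 113: 101^1≡101, 101^2≡31, 101^4≡57, 101^8≡85, 101^16≡106, 101^32≡49
34 = 32 + 2, so 101^34 ≡ 49·31 ≡ 50 (mod 113)
Right side y^r · r^s mod p:
Squares mod 113: 21^1≡21, 21^2≡102
3 = 2 + 1, so 21^3 ≡ 102·21 ≡ 108 (mod 113)
Squares mod 113: 3^1≡3, 3^2≡9, 3^4≡81, 3^8≡7, 3^16≡49, 3^32≡28
39 = 32 + 4 + 2 + 1, so 3^39 ≡ 28·81·9·3 ≡ 103 (mod 113)
108·103 = 11124 ≡ 50 (mod 113)
50 ≡ 50 (mod 113), so the signature is genuine.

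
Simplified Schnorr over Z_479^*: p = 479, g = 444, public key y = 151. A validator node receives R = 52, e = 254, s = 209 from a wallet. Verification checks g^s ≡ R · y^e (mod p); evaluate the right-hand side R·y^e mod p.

303

Squares mod 479: 151^1≡151, 151^2≡288, 151^4≡77, 151^8≡181, 151^16≡189, 151^32≡275, 151^64≡422, 151^128≡375
254 = 128 + 64 + 32 + 16 + 8 + 4 + 2, so 151^254 ≡ 375·422·275·189·181·77·288 ≡ 144 (mod 479)
R · y^e ≡ 52·144 = 7488 ≡ 303 (mod 479)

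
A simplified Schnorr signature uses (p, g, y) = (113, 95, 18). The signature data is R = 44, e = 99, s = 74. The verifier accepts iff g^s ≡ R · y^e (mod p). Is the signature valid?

valid

g^s mod p:
95^2 = 9025 ≡ 98
95^4 ≡ 98^2 = 9604 ≡ 112
95^8 ≡ 112^2 = 12544 ≡ 1
95^16 ≡ 1^2 = 1
95^32 ≡ 1^2 = 1
95^64 ≡ 1^2 = 1
74 = 64 + 8 + 2, so 95^74 ≡ 1·1·98 ≡ 98 (mod 113)
R · y^e mod p:
18^2 = 324 ≡ 98
18^4 ≡ 98^2 = 9604 ≡ 112
18^8 ≡ 112^2 = 12544 ≡ 1
18^16 ≡ 1^2 = 1
18^32 ≡ 1^2 = 1
18^64 ≡ 1^2 = 1
99 = 64 + 32 + 2 + 1, so 18^99 ≡ 1·1·98·18 ≡ 69 (mod 113)
44·69 = 3036 ≡ 98 (mod 113)
98 ≡ 98 (mod 113); signature holds.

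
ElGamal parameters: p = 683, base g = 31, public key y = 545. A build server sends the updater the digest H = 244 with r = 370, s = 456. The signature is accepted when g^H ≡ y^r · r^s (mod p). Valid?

yes

Left side g^H mod p:
31^244 mod 683 = 348
Right side y^r · r^s mod p:
545^370 mod 683 = 572
370^456 mod 683 = 163
572·163 = 93236 ≡ 348 (mod 683)
348 ≡ 348 (mod 683), so the signature is genuine.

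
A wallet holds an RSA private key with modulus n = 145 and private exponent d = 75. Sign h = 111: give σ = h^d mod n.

36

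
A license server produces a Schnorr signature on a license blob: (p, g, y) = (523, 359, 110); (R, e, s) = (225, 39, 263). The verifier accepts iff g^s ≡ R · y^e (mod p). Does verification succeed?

g^s mod p:
359^2 = 128881 ≡ 223
359^4 ≡ 223^2 = 49729 ≡ 44
359^8 ≡ 44^2 = 1936 ≡ 367
359^16 ≡ 367^2 = 134689 ≡ 278
359^32 ≡ 278^2 = 77284 ≡ 403
359^64 ≡ 403^2 = 162409 ≡ 279
359^128 ≡ 279^2 = 77841 ≡ 437
359^256 ≡ 437^2 = 190969 ≡ 74
263 = 256 + 4 + 2 + 1, so 359^263 ≡ 74·44·223·359 ≡ 300 (mod 523)
R · y^e mod p:
110^2 = 12100 ≡ 71
110^4 ≡ 71^2 = 5041 ≡ 334
110^8 ≡ 334^2 = 111556 ≡ 157
110^16 ≡ 157^2 = 24649 ≡ 68
110^32 ≡ 68^2 = 4624 ≡ 440
39 = 32 + 4 + 2 + 1, so 110^39 ≡ 440·334·71·110 ≡ 105 (mod 523)
225·105 = 23625 ≡ 90 (mod 523)
300 ≠ 90; the check fails.

fails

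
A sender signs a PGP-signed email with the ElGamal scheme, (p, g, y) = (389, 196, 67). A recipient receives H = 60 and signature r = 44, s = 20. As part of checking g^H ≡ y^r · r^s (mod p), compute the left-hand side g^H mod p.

Squares mod 389: 196^1≡196, 196^2≡294, 196^4≡78, 196^8≡249, 196^16≡150, 196^32≡327
60 = 32 + 16 + 8 + 4, so 196^60 ≡ 327·150·249·78 ≡ 159 (mod 389)

159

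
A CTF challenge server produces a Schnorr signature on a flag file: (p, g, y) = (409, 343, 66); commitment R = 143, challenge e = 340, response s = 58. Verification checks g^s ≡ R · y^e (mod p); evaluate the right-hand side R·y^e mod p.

266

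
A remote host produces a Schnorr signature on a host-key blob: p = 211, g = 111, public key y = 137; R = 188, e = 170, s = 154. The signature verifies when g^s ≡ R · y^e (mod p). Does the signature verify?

g^s mod p:
111^2 = 12321 ≡ 83
111^4 ≡ 83^2 = 6889 ≡ 137
111^8 ≡ 137^2 = 18769 ≡ 201
111^16 ≡ 201^2 = 40401 ≡ 100
111^32 ≡ 100^2 = 10000 ≡ 83
111^64 ≡ 83^2 = 6889 ≡ 137
111^128 ≡ 137^2 = 18769 ≡ 201
154 = 128 + 16 + 8 + 2, so 111^154 ≡ 201·100·201·83 ≡ 137 (mod 211)
R · y^e mod p:
137^2 = 18769 ≡ 201
137^4 ≡ 201^2 = 40401 ≡ 100
137^8 ≡ 100^2 = 10000 ≡ 83
137^16 ≡ 83^2 = 6889 ≡ 137
137^32 ≡ 137^2 = 18769 ≡ 201
137^64 ≡ 201^2 = 40401 ≡ 100
137^128 ≡ 100^2 = 10000 ≡ 83
170 = 128 + 32 + 8 + 2, so 137^170 ≡ 83·201·83·201 ≡ 196 (mod 211)
188·196 = 36848 ≡ 134 (mod 211)
137 ≠ 134; the check fails.

does not verify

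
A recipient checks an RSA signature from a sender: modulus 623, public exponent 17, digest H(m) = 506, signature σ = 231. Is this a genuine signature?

forged

σ^2 ≡ 231^2 = 53361 ≡ 406
σ^4 ≡ 406^2 = 164836 ≡ 364
σ^8 ≡ 364^2 = 132496 ≡ 420
σ^16 ≡ 420^2 = 176400 ≡ 91
17 = 16 + 1, so σ^17 ≡ 91·231 ≡ 462 (mod 623)
462 ≠ 506, so verification fails.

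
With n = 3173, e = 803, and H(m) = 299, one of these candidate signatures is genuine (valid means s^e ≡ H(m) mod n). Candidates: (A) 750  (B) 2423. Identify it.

B

Candidate A: 750^803 mod 3173 = 2874
Candidate B: 2423^803 mod 3173 = 299
  → matches H(m) = 299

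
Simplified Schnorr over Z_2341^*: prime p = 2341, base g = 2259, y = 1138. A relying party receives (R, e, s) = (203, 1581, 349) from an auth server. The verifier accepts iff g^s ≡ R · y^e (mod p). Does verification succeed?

fails

g^s mod p:
2259^349 mod 2341 = 1653
R · y^e mod p:
1138^1581 mod 2341 = 1724
203·1724 = 349972 ≡ 1163 (mod 2341)
1653 ≠ 1163; the check fails.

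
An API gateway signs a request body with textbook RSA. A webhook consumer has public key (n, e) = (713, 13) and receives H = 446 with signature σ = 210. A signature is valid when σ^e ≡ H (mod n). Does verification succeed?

σ^2 ≡ 210^2 = 44100 ≡ 607
σ^4 ≡ 607^2 = 368449 ≡ 541
σ^8 ≡ 541^2 = 292681 ≡ 351
13 = 8 + 4 + 1, so σ^13 ≡ 351·541·210 ≡ 446 (mod 713)
446 = H, so the signature checks out.

passes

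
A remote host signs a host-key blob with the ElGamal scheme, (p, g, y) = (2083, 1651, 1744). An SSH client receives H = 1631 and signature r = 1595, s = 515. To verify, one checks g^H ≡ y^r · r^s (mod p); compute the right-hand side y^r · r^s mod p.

1744^2 = 3041536 ≡ 356
1744^4 ≡ 356^2 = 126736 ≡ 1756
1744^8 ≡ 1756^2 = 3083536 ≡ 696
1744^16 ≡ 696^2 = 484416 ≡ 1160
1744^32 ≡ 1160^2 = 1345600 ≡ 2065
1744^64 ≡ 2065^2 = 4264225 ≡ 324
1744^128 ≡ 324^2 = 104976 ≡ 826
1744^256 ≡ 826^2 = 682276 ≡ 1135
1744^512 ≡ 1135^2 = 1288225 ≡ 931
1744^1024 ≡ 931^2 = 866761 ≡ 233
1595 = 1024 + 512 + 32 + 16 + 8 + 2 + 1, so 1744^1595 ≡ 233·931·2065·1160·696·356·1744 ≡ 1162 (mod 2083)
1595^2 = 2544025 ≡ 682
1595^4 ≡ 682^2 = 465124 ≡ 615
1595^8 ≡ 615^2 = 378225 ≡ 1202
1595^16 ≡ 1202^2 = 1444804 ≡ 1285
1595^32 ≡ 1285^2 = 1651225 ≡ 1489
1595^64 ≡ 1489^2 = 2217121 ≡ 809
1595^128 ≡ 809^2 = 654481 ≡ 419
1595^256 ≡ 419^2 = 175561 ≡ 589
1595^512 ≡ 589^2 = 346921 ≡ 1143
515 = 512 + 2 + 1, so 1595^515 ≡ 1143·682·1595 ≡ 1270 (mod 2083)
y^r · r^s ≡ 1162·1270 = 1475740 ≡ 976 (mod 2083)

976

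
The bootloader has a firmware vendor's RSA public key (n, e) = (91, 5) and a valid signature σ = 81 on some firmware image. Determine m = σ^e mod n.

Squares mod 91: σ^1≡81, σ^2≡9, σ^4≡81
5 = 4 + 1, so σ^5 ≡ 81·81 ≡ 9 (mod 91)

9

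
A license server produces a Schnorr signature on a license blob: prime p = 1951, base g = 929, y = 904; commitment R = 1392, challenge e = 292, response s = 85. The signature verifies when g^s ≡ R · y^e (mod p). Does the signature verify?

verifies

g^s mod p:
929^2 = 863041 ≡ 699
929^4 ≡ 699^2 = 488601 ≡ 851
929^8 ≡ 851^2 = 724201 ≡ 380
929^16 ≡ 380^2 = 144400 ≡ 26
929^32 ≡ 26^2 = 676
929^64 ≡ 676^2 = 456976 ≡ 442
85 = 64 + 16 + 4 + 1, so 929^85 ≡ 442·26·851·929 ≡ 961 (mod 1951)
R · y^e mod p:
904^2 = 817216 ≡ 1698
904^4 ≡ 1698^2 = 2883204 ≡ 1577
904^8 ≡ 1577^2 = 2486929 ≡ 1355
904^16 ≡ 1355^2 = 1836025 ≡ 134
904^32 ≡ 134^2 = 17956 ≡ 397
904^64 ≡ 397^2 = 157609 ≡ 1529
904^128 ≡ 1529^2 = 2337841 ≡ 543
904^256 ≡ 543^2 = 294849 ≡ 248
292 = 256 + 32 + 4, so 904^292 ≡ 248·397·1577 ≡ 630 (mod 1951)
1392·630 = 876960 ≡ 961 (mod 1951)
961 ≡ 961 (mod 1951); signature holds.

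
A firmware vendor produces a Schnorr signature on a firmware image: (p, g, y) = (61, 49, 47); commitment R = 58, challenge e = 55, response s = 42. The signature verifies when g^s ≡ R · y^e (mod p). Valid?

g^s mod p:
Squares mod 61: 49^1≡49, 49^2≡22, 49^4≡57, 49^8≡16, 49^16≡12, 49^32≡22
42 = 32 + 8 + 2, so 49^42 ≡ 22·16·22 ≡ 58 (mod 61)
R · y^e mod p:
Squares mod 61: 47^1≡47, 47^2≡13, 47^4≡47, 47^8≡13, 47^16≡47, 47^32≡13
55 = 32 + 16 + 4 + 2 + 1, so 47^55 ≡ 13·47·47·13·47 ≡ 47 (mod 61)
58·47 = 2726 ≡ 42 (mod 61)
58 ≠ 42; the check fails.

no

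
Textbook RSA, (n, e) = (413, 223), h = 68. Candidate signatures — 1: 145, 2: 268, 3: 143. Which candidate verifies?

1

Candidate 1: Squares mod 413: 145^1≡145, 145^2≡375, 145^4≡205, 145^8≡312, 145^16≡289, 145^32≡95, 145^64≡352, 145^128≡4; 223 = 128 + 64 + 16 + 8 + 4 + 2 + 1, so 145^223 ≡ 4·352·289·312·205·375·145 ≡ 68 (mod 413)
  → matches h = 68
Candidate 2: Squares mod 413: 268^1≡268, 268^2≡375, 268^4≡205, 268^8≡312, 268^16≡289, 268^32≡95, 268^64≡352, 268^128≡4; 223 = 128 + 64 + 16 + 8 + 4 + 2 + 1, so 268^223 ≡ 4·352·289·312·205·375·268 ≡ 345 (mod 413)
Candidate 3: Squares mod 413: 143^1≡143, 143^2≡212, 143^4≡340, 143^8≡373, 143^16≡361, 143^32≡226, 143^64≡277, 143^128≡324; 223 = 128 + 64 + 16 + 8 + 4 + 2 + 1, so 143^223 ≡ 324·277·361·373·340·212·143 ≡ 374 (mod 413)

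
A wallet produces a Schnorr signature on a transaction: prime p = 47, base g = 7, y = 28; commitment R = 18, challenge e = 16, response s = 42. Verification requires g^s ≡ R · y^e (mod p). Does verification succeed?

g^s mod p:
Squares mod 47: 7^1≡7, 7^2≡2, 7^4≡4, 7^8≡16, 7^16≡21, 7^32≡18
42 = 32 + 8 + 2, so 7^42 ≡ 18·16·2 ≡ 12 (mod 47)
R · y^e mod p:
Squares mod 47: 28^1≡28, 28^2≡32, 28^4≡37, 28^8≡6, 28^16≡36
28^16 ≡ 36 (mod 47)
18·36 = 648 ≡ 37 (mod 47)
12 ≠ 37; the check fails.

fails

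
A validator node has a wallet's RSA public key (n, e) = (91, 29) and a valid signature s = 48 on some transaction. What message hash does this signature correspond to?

55

Squares mod 91: s^1≡48, s^2≡29, s^4≡22, s^8≡29, s^16≡22
29 = 16 + 8 + 4 + 1, so s^29 ≡ 22·29·22·48 ≡ 55 (mod 91)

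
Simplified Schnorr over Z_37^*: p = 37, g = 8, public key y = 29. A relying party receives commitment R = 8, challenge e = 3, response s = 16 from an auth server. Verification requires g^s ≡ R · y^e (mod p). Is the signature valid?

invalid

g^s mod p:
8^2 = 64 ≡ 27
8^4 ≡ 27^2 = 729 ≡ 26
8^8 ≡ 26^2 = 676 ≡ 10
8^16 ≡ 10^2 = 100 ≡ 26
R · y^e mod p:
29^2 = 841 ≡ 27
3 = 2 + 1, so 29^3 ≡ 27·29 ≡ 6 (mod 37)
8·6 = 48 ≡ 11 (mod 37)
26 ≠ 11; the check fails.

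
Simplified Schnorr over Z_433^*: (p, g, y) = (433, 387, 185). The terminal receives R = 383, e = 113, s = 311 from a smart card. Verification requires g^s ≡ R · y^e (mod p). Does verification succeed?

passes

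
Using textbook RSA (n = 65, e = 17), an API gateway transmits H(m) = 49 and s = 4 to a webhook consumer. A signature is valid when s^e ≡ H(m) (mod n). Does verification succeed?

passes

s^2 ≡ 4^2 = 16
s^4 ≡ 16^2 = 256 ≡ 61
s^8 ≡ 61^2 = 3721 ≡ 16
s^16 ≡ 16^2 = 256 ≡ 61
17 = 16 + 1, so s^17 ≡ 61·4 ≡ 49 (mod 65)
Since 49 equals the digest 49, verification succeeds.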